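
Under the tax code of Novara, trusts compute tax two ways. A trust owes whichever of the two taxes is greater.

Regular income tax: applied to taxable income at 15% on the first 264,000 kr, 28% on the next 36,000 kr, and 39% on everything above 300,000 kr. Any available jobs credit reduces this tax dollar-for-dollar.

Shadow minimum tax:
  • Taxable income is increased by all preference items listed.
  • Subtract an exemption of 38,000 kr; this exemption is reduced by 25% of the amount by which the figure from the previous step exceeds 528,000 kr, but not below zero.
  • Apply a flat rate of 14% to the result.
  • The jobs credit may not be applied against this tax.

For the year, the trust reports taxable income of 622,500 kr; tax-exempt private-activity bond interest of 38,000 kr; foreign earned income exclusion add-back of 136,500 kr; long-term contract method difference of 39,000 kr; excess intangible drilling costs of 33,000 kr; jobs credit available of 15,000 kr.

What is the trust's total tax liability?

Shadow minimum tax:
  Adjusted income: 622,500 kr + 38,000 kr + 136,500 kr + 39,000 kr + 33,000 kr = 869,000 kr
  Exemption: 25% × (869,000 kr − 528,000 kr) = 85,250 kr ≥ 38,000 kr, so the exemption is fully phased out
  Base: 869,000 kr − 0 kr = 869,000 kr
  869,000 kr × 14% = 121,660 kr

Regular income tax:
  264,000 kr × 15% = 39,600 kr
  36,000 kr × 28% = 10,080 kr
  322,500 kr × 39% = 125,775 kr
  → 175,455 kr
  Less jobs credit 15,000 kr → 160,455 kr

160,455 kr > 121,660 kr, so the regular income tax governs.

160,455 kr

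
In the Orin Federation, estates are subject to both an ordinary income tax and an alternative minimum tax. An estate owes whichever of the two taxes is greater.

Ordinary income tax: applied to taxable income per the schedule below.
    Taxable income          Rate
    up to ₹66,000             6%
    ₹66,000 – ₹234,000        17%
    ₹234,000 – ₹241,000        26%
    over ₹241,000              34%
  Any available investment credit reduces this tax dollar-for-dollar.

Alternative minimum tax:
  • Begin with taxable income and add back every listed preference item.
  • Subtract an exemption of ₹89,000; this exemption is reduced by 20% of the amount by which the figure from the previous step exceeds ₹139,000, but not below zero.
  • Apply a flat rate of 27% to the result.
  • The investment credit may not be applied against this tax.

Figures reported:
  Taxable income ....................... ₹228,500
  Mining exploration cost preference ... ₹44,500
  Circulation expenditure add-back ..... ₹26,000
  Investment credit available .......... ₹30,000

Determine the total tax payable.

Alternative minimum tax:
  Adjusted income: ₹228,500 + ₹44,500 + ₹26,000 = ₹299,000
  Exemption: ₹89,000 − 20% × (₹299,000 − ₹139,000) = ₹89,000 − ₹32,000 = ₹57,000
  Base: ₹299,000 − ₹57,000 = ₹242,000
  ₹242,000 × 27% = ₹65,340

Ordinary income tax:
  ₹66,000 × 6% = ₹3,960
  ₹162,500 × 17% = ₹27,625
  → ₹31,585
  Less investment credit ₹30,000 → ₹1,585

₹65,340 > ₹1,585, so the alternative minimum tax is the binding amount.

₹65,340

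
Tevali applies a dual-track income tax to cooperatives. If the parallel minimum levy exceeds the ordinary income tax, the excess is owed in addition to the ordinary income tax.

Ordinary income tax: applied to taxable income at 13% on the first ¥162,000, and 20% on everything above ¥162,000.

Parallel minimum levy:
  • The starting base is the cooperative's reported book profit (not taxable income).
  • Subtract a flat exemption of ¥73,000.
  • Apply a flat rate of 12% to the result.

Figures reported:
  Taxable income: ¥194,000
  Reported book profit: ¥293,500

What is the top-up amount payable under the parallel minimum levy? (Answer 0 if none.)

¥0

Parallel minimum levy:
  Base (reported book profit): ¥293,500
  Less exemption ¥73,000 → base ¥220,500
  ¥220,500 × 12% = ¥26,460

Ordinary income tax:
  ¥162,000 × 13% = ¥21,060
  ¥32,000 × 20% = ¥6,400
  → ¥27,460

¥26,460 ≤ ¥27,460, so no add-on is due.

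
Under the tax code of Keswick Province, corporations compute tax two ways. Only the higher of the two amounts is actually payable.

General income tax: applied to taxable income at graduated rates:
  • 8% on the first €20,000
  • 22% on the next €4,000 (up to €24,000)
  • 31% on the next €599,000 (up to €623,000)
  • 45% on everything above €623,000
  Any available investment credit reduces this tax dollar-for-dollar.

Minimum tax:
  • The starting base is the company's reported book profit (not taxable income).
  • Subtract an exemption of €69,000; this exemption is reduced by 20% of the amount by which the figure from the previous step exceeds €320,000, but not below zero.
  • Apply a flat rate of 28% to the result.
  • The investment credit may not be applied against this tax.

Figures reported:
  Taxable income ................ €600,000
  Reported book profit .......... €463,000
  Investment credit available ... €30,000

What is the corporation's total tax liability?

General income tax:
  €20,000 × 8% = €1,600
  €4,000 × 22% = €880
  €576,000 × 31% = €178,560
  → €181,040
  Less investment credit €30,000 → €151,040

Minimum tax:
  Base (reported book profit): €463,000
  Exemption: €69,000 − 20% × (€463,000 − €320,000) = €69,000 − €28,600 = €40,400
  Base: €463,000 − €40,400 = €422,600
  €422,600 × 28% = €118,328

€151,040 > €118,328, so the general income tax governs.

€151,040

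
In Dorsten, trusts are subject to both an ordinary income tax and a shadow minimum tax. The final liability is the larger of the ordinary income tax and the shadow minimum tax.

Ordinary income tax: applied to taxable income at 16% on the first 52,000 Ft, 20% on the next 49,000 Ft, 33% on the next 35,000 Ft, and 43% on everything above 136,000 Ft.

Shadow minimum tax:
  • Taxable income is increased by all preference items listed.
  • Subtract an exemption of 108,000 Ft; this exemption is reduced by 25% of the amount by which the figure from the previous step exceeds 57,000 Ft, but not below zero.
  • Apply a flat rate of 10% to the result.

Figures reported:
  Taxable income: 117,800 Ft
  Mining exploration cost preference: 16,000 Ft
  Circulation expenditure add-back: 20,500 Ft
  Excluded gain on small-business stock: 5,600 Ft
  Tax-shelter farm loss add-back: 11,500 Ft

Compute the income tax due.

Ordinary income tax:
  52,000 Ft × 16% = 8,320 Ft
  49,000 Ft × 20% = 9,800 Ft
  16,800 Ft × 33% = 5,544 Ft
  → 23,664 Ft

Shadow minimum tax:
  Adjusted income: 117,800 Ft + 16,000 Ft + 20,500 Ft + 5,600 Ft + 11,500 Ft = 171,400 Ft
  Exemption: 108,000 Ft − 25% × (171,400 Ft − 57,000 Ft) = 108,000 Ft − 28,600 Ft = 79,400 Ft
  Base: 171,400 Ft − 79,400 Ft = 92,000 Ft
  92,000 Ft × 10% = 9,200 Ft

23,664 Ft > 9,200 Ft, so the ordinary income tax governs.

23,664 Ft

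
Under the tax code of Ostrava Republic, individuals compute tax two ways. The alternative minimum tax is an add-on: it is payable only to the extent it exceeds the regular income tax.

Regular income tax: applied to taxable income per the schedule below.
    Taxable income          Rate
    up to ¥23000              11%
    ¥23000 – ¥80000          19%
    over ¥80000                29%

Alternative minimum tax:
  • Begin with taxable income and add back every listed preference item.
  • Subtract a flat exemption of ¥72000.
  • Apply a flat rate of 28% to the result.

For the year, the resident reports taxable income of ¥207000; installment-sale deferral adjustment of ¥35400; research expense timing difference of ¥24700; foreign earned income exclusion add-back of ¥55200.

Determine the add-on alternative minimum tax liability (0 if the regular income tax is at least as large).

¥19894

Regular income tax:
  ¥23000 × 11% = ¥2530
  ¥57000 × 19% = ¥10830
  ¥127000 × 29% = ¥36830
  → ¥50190

Alternative minimum tax:
  Adjusted income: ¥207000 + ¥35400 + ¥24700 + ¥55200 = ¥322300
  Less exemption ¥72000 → base ¥250300
  ¥250300 × 28% = ¥70084

Excess of alternative minimum tax over regular income tax: ¥70084 − ¥50190 = ¥19894.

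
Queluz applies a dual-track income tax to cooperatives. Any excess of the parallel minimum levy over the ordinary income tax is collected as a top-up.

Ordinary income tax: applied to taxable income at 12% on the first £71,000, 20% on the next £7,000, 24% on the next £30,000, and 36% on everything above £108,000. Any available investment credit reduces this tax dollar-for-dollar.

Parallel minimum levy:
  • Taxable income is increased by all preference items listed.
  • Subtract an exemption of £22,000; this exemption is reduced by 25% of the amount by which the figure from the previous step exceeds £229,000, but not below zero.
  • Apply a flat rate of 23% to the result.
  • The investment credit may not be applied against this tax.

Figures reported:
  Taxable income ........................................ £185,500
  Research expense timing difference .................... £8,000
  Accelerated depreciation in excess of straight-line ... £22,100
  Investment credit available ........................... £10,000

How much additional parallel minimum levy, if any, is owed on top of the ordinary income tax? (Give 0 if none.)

Ordinary income tax:
  £71,000 × 12% = £8,520
  £7,000 × 20% = £1,400
  £30,000 × 24% = £7,200
  £77,500 × 36% = £27,900
  → £45,020
  Less investment credit £10,000 → £35,020

Parallel minimum levy:
  Adjusted income: £185,500 + £8,000 + £22,100 = £215,600
  Exemption: £215,600 ≤ £229,000, so full £22,000 applies
  Base: £215,600 − £22,000 = £193,600
  £193,600 × 23% = £44,528

Excess of parallel minimum levy over ordinary income tax: £44,528 − £35,020 = £9,508.

£9,508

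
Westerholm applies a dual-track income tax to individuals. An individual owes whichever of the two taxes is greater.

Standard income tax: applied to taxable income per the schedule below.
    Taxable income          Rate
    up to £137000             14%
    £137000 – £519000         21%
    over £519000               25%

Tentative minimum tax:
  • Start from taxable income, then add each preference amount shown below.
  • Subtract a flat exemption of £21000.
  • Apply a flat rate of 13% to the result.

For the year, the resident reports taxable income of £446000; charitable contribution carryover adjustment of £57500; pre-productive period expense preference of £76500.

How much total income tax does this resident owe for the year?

Standard income tax:
  £137000 × 14% = £19180
  £309000 × 21% = £64890
  → £84070

Tentative minimum tax:
  Adjusted income: £446000 + £57500 + £76500 = £580000
  Less exemption £21000 → base £559000
  £559000 × 13% = £72670

£84070 > £72670, so the standard income tax governs.

£84070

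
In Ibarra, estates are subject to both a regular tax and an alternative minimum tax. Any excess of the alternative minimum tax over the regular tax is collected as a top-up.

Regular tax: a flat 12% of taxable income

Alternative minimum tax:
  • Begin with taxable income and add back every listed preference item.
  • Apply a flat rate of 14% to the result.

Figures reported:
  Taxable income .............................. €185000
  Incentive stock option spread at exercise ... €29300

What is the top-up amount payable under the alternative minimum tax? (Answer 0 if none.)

€7802

Alternative minimum tax:
  Adjusted income: €185000 + €29300 = €214300
  €214300 × 14% = €30002

Regular tax:
  €185000 × 12% = €22200

Excess of alternative minimum tax over regular tax: €30002 − €22200 = €7802.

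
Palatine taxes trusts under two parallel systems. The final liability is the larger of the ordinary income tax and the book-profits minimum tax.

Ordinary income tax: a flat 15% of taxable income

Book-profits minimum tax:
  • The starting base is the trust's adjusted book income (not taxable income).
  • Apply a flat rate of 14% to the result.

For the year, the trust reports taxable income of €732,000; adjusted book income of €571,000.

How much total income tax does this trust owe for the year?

€109,800

Book-profits minimum tax:
  Base (adjusted book income): €571,000
  €571,000 × 14% = €79,940

Ordinary income tax:
  €732,000 × 15% = €109,800

€109,800 > €79,940, so the ordinary income tax governs.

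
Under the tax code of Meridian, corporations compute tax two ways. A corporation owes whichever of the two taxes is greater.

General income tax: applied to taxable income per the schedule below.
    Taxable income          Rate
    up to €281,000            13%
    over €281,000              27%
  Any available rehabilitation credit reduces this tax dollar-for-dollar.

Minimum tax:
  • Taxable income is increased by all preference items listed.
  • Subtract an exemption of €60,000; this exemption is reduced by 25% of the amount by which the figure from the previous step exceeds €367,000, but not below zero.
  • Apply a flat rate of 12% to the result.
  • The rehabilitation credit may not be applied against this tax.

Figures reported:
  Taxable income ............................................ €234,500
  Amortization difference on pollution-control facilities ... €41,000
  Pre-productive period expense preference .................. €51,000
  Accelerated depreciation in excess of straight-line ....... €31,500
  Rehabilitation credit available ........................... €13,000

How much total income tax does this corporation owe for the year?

€35,760

General income tax:
  €234,500 × 13% = €30,485
  Less rehabilitation credit €13,000 → €17,485

Minimum tax:
  Adjusted income: €234,500 + €41,000 + €51,000 + €31,500 = €358,000
  Exemption: €358,000 ≤ €367,000, so full €60,000 applies
  Base: €358,000 − €60,000 = €298,000
  €298,000 × 12% = €35,760

€35,760 > €17,485, so the minimum tax is the binding amount.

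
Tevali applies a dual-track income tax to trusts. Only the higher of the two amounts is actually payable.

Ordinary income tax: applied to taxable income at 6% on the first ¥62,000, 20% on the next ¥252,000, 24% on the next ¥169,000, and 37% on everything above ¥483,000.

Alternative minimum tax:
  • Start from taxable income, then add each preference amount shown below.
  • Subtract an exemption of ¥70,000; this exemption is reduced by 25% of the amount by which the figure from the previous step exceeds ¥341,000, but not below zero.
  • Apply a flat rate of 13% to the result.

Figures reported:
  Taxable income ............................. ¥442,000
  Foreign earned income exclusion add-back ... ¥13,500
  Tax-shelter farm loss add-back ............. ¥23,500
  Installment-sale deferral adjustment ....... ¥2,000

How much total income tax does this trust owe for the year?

Ordinary income tax:
  ¥62,000 × 6% = ¥3,720
  ¥252,000 × 20% = ¥50,400
  ¥128,000 × 24% = ¥30,720
  → ¥84,840

Alternative minimum tax:
  Adjusted income: ¥442,000 + ¥13,500 + ¥23,500 + ¥2,000 = ¥481,000
  Exemption: ¥70,000 − 25% × (¥481,000 − ¥341,000) = ¥70,000 − ¥35,000 = ¥35,000
  Base: ¥481,000 − ¥35,000 = ¥446,000
  ¥446,000 × 13% = ¥57,980

¥84,840 > ¥57,980, so the ordinary income tax governs.

¥84,840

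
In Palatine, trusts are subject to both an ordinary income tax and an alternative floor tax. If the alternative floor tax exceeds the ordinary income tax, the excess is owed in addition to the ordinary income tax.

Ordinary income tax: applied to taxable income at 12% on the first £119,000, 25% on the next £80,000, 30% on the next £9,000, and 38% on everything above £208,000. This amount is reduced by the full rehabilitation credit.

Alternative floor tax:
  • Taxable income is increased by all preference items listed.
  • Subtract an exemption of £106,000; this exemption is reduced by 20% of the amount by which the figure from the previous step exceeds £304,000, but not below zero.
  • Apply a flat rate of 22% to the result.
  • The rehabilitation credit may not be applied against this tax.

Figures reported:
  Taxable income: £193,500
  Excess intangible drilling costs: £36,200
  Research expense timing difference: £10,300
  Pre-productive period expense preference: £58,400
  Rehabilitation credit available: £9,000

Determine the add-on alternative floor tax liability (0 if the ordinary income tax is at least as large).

Ordinary income tax:
  £119,000 × 12% = £14,280
  £74,500 × 25% = £18,625
  → £32,905
  Less rehabilitation credit £9,000 → £23,905

Alternative floor tax:
  Adjusted income: £193,500 + £36,200 + £10,300 + £58,400 = £298,400
  Exemption: £298,400 ≤ £304,000, so full £106,000 applies
  Base: £298,400 − £106,000 = £192,400
  £192,400 × 22% = £42,328

Excess of alternative floor tax over ordinary income tax: £42,328 − £23,905 = £18,423.

£18,423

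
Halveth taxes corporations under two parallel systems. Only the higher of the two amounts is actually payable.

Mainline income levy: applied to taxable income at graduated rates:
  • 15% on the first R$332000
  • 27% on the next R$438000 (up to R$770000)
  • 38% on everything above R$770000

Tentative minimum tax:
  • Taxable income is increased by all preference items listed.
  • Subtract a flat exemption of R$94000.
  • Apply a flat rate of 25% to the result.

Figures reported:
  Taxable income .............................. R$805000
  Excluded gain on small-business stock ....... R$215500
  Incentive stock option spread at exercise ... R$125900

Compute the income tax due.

R$263100

Tentative minimum tax:
  Adjusted income: R$805000 + R$215500 + R$125900 = R$1146400
  Less exemption R$94000 → base R$1052400
  R$1052400 × 25% = R$263100

Mainline income levy:
  R$332000 × 15% = R$49800
  R$438000 × 27% = R$118260
  R$35000 × 38% = R$13300
  → R$181360

R$263100 > R$181360, so the tentative minimum tax is the binding amount.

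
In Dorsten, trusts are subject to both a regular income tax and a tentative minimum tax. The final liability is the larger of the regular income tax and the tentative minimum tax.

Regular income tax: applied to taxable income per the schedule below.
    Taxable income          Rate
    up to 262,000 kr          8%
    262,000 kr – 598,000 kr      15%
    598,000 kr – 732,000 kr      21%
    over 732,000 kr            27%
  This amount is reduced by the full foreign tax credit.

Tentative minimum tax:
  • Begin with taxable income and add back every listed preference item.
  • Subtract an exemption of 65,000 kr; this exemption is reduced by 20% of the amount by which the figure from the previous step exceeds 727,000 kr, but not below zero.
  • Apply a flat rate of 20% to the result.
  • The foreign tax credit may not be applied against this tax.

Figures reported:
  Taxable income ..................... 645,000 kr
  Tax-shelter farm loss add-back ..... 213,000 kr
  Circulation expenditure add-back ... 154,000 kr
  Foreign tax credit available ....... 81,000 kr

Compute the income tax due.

Tentative minimum tax:
  Adjusted income: 645,000 kr + 213,000 kr + 154,000 kr = 1,012,000 kr
  Exemption: 65,000 kr − 20% × (1,012,000 kr − 727,000 kr) = 65,000 kr − 57,000 kr = 8,000 kr
  Base: 1,012,000 kr − 8,000 kr = 1,004,000 kr
  1,004,000 kr × 20% = 200,800 kr

Regular income tax:
  262,000 kr × 8% = 20,960 kr
  336,000 kr × 15% = 50,400 kr
  47,000 kr × 21% = 9,870 kr
  → 81,230 kr
  Less foreign tax credit 81,000 kr → 230 kr

200,800 kr > 230 kr, so the tentative minimum tax is the binding amount.

200,800 kr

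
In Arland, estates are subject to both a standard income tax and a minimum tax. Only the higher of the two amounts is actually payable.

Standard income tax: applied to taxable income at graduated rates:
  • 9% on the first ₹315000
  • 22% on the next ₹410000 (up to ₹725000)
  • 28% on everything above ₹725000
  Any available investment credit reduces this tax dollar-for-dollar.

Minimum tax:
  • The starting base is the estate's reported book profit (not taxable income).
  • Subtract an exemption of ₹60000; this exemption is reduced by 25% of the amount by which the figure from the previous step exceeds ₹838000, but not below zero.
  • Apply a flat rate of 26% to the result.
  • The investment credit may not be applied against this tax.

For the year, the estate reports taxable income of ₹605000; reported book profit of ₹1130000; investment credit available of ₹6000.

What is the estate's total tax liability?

₹293800

Minimum tax:
  Base (reported book profit): ₹1130000
  Exemption: 25% × (₹1130000 − ₹838000) = ₹73000 ≥ ₹60000, so the exemption is fully phased out
  Base: ₹1130000 − ₹0 = ₹1130000
  ₹1130000 × 26% = ₹293800

Standard income tax:
  ₹315000 × 9% = ₹28350
  ₹290000 × 22% = ₹63800
  → ₹92150
  Less investment credit ₹6000 → ₹86150

₹293800 > ₹86150, so the minimum tax is the binding amount.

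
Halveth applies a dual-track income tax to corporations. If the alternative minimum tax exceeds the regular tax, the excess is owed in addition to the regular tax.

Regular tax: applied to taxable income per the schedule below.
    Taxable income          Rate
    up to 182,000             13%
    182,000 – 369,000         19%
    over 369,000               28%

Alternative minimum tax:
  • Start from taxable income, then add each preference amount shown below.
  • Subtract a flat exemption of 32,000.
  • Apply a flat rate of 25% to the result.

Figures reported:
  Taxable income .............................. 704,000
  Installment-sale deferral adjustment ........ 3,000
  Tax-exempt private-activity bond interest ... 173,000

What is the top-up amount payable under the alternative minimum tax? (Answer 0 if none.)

Alternative minimum tax:
  Adjusted income: 704,000 + 3,000 + 173,000 = 880,000
  Less exemption 32,000 → base 848,000
  848,000 × 25% = 212,000

Regular tax:
  182,000 × 13% = 23,660
  187,000 × 19% = 35,530
  335,000 × 28% = 93,800
  → 152,990

Excess of alternative minimum tax over regular tax: 212,000 − 152,990 = 59,010.

59,010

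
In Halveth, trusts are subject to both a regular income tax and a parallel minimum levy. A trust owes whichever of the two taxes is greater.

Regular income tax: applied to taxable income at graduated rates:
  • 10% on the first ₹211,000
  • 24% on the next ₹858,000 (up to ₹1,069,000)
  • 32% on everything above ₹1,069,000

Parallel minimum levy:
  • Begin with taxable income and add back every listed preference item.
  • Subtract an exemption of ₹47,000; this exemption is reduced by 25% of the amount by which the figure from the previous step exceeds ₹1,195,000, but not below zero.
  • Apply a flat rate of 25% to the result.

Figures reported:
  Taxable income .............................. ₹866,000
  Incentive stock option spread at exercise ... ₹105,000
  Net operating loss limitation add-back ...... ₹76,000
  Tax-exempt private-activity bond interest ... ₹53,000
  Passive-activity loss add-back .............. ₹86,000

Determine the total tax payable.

Parallel minimum levy:
  Adjusted income: ₹866,000 + ₹105,000 + ₹76,000 + ₹53,000 + ₹86,000 = ₹1,186,000
  Exemption: ₹1,186,000 ≤ ₹1,195,000, so full ₹47,000 applies
  Base: ₹1,186,000 − ₹47,000 = ₹1,139,000
  ₹1,139,000 × 25% = ₹284,750

Regular income tax:
  ₹211,000 × 10% = ₹21,100
  ₹655,000 × 24% = ₹157,200
  → ₹178,300

₹284,750 > ₹178,300, so the parallel minimum levy is the binding amount.

₹284,750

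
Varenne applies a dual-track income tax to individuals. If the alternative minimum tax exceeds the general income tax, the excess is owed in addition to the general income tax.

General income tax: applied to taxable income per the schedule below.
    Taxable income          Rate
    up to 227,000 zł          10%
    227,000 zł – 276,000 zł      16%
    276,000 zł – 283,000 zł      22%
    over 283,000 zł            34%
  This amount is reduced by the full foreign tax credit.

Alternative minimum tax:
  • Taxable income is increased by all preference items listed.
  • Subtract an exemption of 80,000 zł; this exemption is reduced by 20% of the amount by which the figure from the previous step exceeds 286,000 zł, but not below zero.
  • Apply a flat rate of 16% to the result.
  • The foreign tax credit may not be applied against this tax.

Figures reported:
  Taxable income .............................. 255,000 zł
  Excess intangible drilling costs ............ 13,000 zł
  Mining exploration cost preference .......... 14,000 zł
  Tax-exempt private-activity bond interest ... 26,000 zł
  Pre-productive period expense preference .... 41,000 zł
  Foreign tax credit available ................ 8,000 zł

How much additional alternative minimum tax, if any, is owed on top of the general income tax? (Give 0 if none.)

25,876 zł

Alternative minimum tax:
  Adjusted income: 255,000 zł + 13,000 zł + 14,000 zł + 26,000 zł + 41,000 zł = 349,000 zł
  Exemption: 80,000 zł − 20% × (349,000 zł − 286,000 zł) = 80,000 zł − 12,600 zł = 67,400 zł
  Base: 349,000 zł − 67,400 zł = 281,600 zł
  281,600 zł × 16% = 45,056 zł

General income tax:
  227,000 zł × 10% = 22,700 zł
  28,000 zł × 16% = 4,480 zł
  → 27,180 zł
  Less foreign tax credit 8,000 zł → 19,180 zł

Excess of alternative minimum tax over general income tax: 45,056 zł − 19,180 zł = 25,876 zł.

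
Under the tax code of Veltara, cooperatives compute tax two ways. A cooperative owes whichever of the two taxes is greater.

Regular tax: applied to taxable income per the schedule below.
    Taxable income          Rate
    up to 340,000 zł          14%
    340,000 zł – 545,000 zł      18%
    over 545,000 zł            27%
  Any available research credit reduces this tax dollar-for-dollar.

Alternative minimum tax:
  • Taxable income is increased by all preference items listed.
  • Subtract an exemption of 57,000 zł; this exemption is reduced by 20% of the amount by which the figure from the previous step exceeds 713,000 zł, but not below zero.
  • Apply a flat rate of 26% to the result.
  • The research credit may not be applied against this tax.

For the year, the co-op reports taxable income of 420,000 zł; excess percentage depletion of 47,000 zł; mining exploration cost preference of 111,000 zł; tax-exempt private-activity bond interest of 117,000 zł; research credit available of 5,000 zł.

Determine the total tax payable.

Alternative minimum tax:
  Adjusted income: 420,000 zł + 47,000 zł + 111,000 zł + 117,000 zł = 695,000 zł
  Exemption: 695,000 zł ≤ 713,000 zł, so full 57,000 zł applies
  Base: 695,000 zł − 57,000 zł = 638,000 zł
  638,000 zł × 26% = 165,880 zł

Regular tax:
  340,000 zł × 14% = 47,600 zł
  80,000 zł × 18% = 14,400 zł
  → 62,000 zł
  Less research credit 5,000 zł → 57,000 zł

165,880 zł > 57,000 zł, so the alternative minimum tax is the binding amount.

165,880 zł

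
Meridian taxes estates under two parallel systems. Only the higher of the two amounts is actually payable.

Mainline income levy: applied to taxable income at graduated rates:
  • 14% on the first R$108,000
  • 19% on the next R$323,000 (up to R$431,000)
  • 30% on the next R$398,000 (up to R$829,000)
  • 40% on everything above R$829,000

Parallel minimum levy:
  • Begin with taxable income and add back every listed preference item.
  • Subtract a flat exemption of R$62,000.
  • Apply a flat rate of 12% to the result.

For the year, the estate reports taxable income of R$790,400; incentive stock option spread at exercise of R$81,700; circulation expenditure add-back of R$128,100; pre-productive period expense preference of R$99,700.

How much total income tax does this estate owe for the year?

R$184,310

Mainline income levy:
  R$108,000 × 14% = R$15,120
  R$323,000 × 19% = R$61,370
  R$359,400 × 30% = R$107,820
  → R$184,310

Parallel minimum levy:
  Adjusted income: R$790,400 + R$81,700 + R$128,100 + R$99,700 = R$1,099,900
  Less exemption R$62,000 → base R$1,037,900
  R$1,037,900 × 12% = R$124,548

R$184,310 > R$124,548, so the mainline income levy governs.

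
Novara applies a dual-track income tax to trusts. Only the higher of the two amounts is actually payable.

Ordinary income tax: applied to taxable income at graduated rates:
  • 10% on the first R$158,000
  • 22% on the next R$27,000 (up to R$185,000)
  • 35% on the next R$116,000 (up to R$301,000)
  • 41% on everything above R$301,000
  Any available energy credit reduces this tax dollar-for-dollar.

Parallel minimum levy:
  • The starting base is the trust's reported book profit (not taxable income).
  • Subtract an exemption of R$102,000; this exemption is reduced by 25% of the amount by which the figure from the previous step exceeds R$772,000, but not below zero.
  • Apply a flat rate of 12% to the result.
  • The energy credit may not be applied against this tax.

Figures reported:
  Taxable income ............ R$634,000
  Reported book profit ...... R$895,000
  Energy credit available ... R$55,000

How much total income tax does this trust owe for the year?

Parallel minimum levy:
  Base (reported book profit): R$895,000
  Exemption: R$102,000 − 25% × (R$895,000 − R$772,000) = R$102,000 − R$30,750 = R$71,250
  Base: R$895,000 − R$71,250 = R$823,750
  R$823,750 × 12% = R$98,850

Ordinary income tax:
  R$158,000 × 10% = R$15,800
  R$27,000 × 22% = R$5,940
  R$116,000 × 35% = R$40,600
  R$333,000 × 41% = R$136,530
  → R$198,870
  Less energy credit R$55,000 → R$143,870

R$143,870 > R$98,850, so the ordinary income tax governs.

R$143,870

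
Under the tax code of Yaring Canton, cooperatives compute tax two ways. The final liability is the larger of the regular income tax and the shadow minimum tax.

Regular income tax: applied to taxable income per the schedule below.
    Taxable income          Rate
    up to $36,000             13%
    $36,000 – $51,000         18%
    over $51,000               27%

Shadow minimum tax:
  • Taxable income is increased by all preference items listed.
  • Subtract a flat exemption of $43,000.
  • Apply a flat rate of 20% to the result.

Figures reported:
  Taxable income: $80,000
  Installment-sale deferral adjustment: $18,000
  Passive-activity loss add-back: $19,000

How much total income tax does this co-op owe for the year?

$15,210

Regular income tax:
  $36,000 × 13% = $4,680
  $15,000 × 18% = $2,700
  $29,000 × 27% = $7,830
  → $15,210

Shadow minimum tax:
  Adjusted income: $80,000 + $18,000 + $19,000 = $117,000
  Less exemption $43,000 → base $74,000
  $74,000 × 20% = $14,800

$15,210 > $14,800, so the regular income tax governs.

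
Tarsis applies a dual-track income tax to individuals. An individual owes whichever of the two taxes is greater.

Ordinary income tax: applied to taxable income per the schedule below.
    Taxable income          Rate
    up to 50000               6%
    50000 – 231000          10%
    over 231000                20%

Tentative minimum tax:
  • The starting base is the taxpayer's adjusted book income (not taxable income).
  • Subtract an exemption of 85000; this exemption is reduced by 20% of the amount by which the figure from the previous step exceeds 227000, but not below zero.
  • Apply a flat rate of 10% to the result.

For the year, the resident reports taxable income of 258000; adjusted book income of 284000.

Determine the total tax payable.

Ordinary income tax:
  50000 × 6% = 3000
  181000 × 10% = 18100
  27000 × 20% = 5400
  → 26500

Tentative minimum tax:
  Base (adjusted book income): 284000
  Exemption: 85000 − 20% × (284000 − 227000) = 85000 − 11400 = 73600
  Base: 284000 − 73600 = 210400
  210400 × 10% = 21040

26500 > 21040, so the ordinary income tax governs.

26500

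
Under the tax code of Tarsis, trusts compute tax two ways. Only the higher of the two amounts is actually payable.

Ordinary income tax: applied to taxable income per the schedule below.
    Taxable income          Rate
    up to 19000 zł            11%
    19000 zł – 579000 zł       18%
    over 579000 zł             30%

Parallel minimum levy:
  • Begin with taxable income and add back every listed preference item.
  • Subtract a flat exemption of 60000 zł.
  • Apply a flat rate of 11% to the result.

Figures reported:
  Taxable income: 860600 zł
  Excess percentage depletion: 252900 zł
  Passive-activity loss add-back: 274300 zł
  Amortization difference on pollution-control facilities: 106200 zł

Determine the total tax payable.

187370 zł

Ordinary income tax:
  19000 zł × 11% = 2090 zł
  560000 zł × 18% = 100800 zł
  281600 zł × 30% = 84480 zł
  → 187370 zł

Parallel minimum levy:
  Adjusted income: 860600 zł + 252900 zł + 274300 zł + 106200 zł = 1494000 zł
  Less exemption 60000 zł → base 1434000 zł
  1434000 zł × 11% = 157740 zł

187370 zł > 157740 zł, so the ordinary income tax governs.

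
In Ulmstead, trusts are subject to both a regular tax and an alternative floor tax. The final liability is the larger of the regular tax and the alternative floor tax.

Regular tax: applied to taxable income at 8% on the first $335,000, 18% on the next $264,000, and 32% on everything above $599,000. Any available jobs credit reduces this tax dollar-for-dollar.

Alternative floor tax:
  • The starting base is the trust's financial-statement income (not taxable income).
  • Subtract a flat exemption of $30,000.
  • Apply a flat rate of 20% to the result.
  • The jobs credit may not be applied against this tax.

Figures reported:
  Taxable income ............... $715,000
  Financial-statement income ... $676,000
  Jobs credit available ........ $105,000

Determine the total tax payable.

Regular tax:
  $335,000 × 8% = $26,800
  $264,000 × 18% = $47,520
  $116,000 × 32% = $37,120
  → $111,440
  Less jobs credit $105,000 → $6,440

Alternative floor tax:
  Base (financial-statement income): $676,000
  Less exemption $30,000 → base $646,000
  $646,000 × 20% = $129,200

$129,200 > $6,440, so the alternative floor tax is the binding amount.

$129,200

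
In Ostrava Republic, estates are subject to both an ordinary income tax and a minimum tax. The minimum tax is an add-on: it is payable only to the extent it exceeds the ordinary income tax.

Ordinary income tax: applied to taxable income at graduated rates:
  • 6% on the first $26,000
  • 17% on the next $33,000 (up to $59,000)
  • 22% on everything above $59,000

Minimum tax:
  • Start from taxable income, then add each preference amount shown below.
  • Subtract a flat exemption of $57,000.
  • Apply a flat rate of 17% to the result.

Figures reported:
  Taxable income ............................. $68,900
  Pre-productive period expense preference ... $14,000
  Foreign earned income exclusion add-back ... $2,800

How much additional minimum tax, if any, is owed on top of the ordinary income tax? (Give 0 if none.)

Minimum tax:
  Adjusted income: $68,900 + $14,000 + $2,800 = $85,700
  Less exemption $57,000 → base $28,700
  $28,700 × 17% = $4,879

Ordinary income tax:
  $26,000 × 6% = $1,560
  $33,000 × 17% = $5,610
  $9,900 × 22% = $2,178
  → $9,348

$4,879 ≤ $9,348, so no add-on is due.

$0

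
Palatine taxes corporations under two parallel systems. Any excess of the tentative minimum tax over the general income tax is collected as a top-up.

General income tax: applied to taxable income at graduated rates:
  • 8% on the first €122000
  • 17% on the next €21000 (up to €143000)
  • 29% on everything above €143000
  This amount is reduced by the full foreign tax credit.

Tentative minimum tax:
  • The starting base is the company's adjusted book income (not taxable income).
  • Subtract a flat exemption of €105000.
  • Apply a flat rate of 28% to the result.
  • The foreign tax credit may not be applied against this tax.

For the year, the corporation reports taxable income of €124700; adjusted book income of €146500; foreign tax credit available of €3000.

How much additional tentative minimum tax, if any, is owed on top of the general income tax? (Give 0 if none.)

€4401

General income tax:
  €122000 × 8% = €9760
  €2700 × 17% = €459
  → €10219
  Less foreign tax credit €3000 → €7219

Tentative minimum tax:
  Base (adjusted book income): €146500
  Less exemption €105000 → base €41500
  €41500 × 28% = €11620

Excess of tentative minimum tax over general income tax: €11620 − €7219 = €4401.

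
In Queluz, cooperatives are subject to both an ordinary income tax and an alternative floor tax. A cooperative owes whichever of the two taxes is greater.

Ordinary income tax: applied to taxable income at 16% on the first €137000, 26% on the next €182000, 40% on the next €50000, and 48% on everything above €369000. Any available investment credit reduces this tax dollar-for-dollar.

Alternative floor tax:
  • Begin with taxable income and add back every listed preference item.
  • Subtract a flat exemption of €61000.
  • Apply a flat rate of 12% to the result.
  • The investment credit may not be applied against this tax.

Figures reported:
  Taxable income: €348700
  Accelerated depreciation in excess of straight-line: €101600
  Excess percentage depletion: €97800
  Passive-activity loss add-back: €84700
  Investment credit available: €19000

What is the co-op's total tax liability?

€68616

Alternative floor tax:
  Adjusted income: €348700 + €101600 + €97800 + €84700 = €632800
  Less exemption €61000 → base €571800
  €571800 × 12% = €68616

Ordinary income tax:
  €137000 × 16% = €21920
  €182000 × 26% = €47320
  €29700 × 40% = €11880
  → €81120
  Less investment credit €19000 → €62120

€68616 > €62120, so the alternative floor tax is the binding amount.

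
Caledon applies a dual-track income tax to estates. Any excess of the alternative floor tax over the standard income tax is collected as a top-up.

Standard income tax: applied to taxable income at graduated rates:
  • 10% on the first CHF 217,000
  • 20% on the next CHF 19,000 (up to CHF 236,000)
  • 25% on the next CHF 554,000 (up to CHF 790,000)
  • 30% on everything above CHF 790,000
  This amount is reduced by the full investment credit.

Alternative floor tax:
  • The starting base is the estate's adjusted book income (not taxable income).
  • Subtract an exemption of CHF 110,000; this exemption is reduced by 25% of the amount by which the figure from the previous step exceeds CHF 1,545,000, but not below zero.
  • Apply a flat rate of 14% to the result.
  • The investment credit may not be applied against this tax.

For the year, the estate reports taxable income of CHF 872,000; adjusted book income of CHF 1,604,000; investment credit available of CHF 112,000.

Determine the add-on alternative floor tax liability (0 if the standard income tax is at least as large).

Standard income tax:
  CHF 217,000 × 10% = CHF 21,700
  CHF 19,000 × 20% = CHF 3,800
  CHF 554,000 × 25% = CHF 138,500
  CHF 82,000 × 30% = CHF 24,600
  → CHF 188,600
  Less investment credit CHF 112,000 → CHF 76,600

Alternative floor tax:
  Base (adjusted book income): CHF 1,604,000
  Exemption: CHF 110,000 − 25% × (CHF 1,604,000 − CHF 1,545,000) = CHF 110,000 − CHF 14,750 = CHF 95,250
  Base: CHF 1,604,000 − CHF 95,250 = CHF 1,508,750
  CHF 1,508,750 × 14% = CHF 211,225

Excess of alternative floor tax over standard income tax: CHF 211,225 − CHF 76,600 = CHF 134,625.

CHF 134,625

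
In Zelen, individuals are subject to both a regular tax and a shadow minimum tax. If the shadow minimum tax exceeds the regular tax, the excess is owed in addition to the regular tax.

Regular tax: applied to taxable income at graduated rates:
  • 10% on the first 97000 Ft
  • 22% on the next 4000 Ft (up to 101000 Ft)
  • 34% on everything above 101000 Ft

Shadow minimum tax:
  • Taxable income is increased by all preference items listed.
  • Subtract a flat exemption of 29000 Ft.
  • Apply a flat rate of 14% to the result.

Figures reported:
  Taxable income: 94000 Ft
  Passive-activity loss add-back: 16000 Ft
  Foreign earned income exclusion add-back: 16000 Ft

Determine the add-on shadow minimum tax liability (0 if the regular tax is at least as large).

4180 Ft

Regular tax:
  94000 Ft × 10% = 9400 Ft

Shadow minimum tax:
  Adjusted income: 94000 Ft + 16000 Ft + 16000 Ft = 126000 Ft
  Less exemption 29000 Ft → base 97000 Ft
  97000 Ft × 14% = 13580 Ft

Excess of shadow minimum tax over regular tax: 13580 Ft − 9400 Ft = 4180 Ft.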